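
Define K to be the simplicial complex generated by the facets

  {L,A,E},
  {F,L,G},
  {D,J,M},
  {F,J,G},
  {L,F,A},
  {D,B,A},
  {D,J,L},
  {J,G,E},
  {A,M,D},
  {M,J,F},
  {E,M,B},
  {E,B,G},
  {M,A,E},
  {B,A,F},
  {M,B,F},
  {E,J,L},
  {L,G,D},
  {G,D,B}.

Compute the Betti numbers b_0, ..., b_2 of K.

We work with the vertex ordering A < B < D < E < F < G < J < L < M. The simplices of K, each written with vertices in increasing order, are:

  0-simplices (9): A, B, D, E, F, G, J, L, M
  1-simplices (27): AB, AD, AE, AF, AL, AM, BD, BE, BF, BG, BM, DG, DJ, DL, DM, EG, EJ, EL, EM, FG, FJ, FL, FM, GJ, GL, JL, JM
  2-simplices (18): ABD, ABF, ADM, AEL, AEM, AFL, BDG, BEG, BEM, BFM, DGL, DJL, DJM, EGJ, EJL, FGJ, FGL, FJM

giving chain groups C_0 ≅ Z^9, C_1 ≅ Z^27, C_2 ≅ Z^18.

∂_1: C_1 → C_0 sends each edge [p,q] (with p < q) to q − p. For instance
  ∂BM = M − B.
The resulting 9×27 matrix has rank 8, and its Smith normal form has invariant factors (1,1,1,1,1,1,1,1).

∂_2: C_2 → C_1 acts by ∂[p,q,r] = [q,r] − [p,r] + [p,q]. For instance
  ∂AEL = EL − AL + AE,
  ∂ABD = BD − AD + AB.
The resulting 27×18 matrix has rank 18, and its Smith normal form has invariant factors (1,1,1,1,1,1,1,1,1,1,1,1,1,1,1,1,1,2).

From H_k ≅ ker(∂_k) / im(∂_{k+1}) we obtain:

  H_0: rank C_0 − rank ∂_1 = 9 − 8 = 1, and the invariant factors of ∂_1 are all 1, so H_0 = Z.
  H_1: rank ker ∂_1 − rank ∂_2 = (27 − 8) − 18 = 1, and ∂_2 has invariant factor 2 > 1, so H_1 = Z ⊕ Z_2.
  H_2: rank ker ∂_2 − rank ∂_3 = (18 − 18) − 0 = 0, and there is no ∂_3, so H_2 = 0.

Hence the Betti numbers are b_0 = 1, b_1 = 1, b_2 = 0.

b_0 = 1, b_1 = 1, b_2 = 0.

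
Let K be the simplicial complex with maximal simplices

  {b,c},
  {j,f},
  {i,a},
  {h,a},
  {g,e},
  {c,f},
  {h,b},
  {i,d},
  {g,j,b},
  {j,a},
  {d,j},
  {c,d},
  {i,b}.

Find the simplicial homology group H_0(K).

H_0 = Z.

Fix the vertex order a < b < c < d < e < f < g < h < i < j and write every simplex with vertices in increasing order. Then dim K = 2 and the simplices of K are:

  0-simplices (10): a, b, c, d, e, f, g, h, i, j
  1-simplices (15): ah, ai, aj, bc, bg, bh, bi, bj, cd, cf, di, dj, eg, fj, gj
  2-simplices (1): bgj

so the chain groups are C_0 ≅ Z^10, C_1 ≅ Z^15, C_2 ≅ Z^1.

Boundary ∂_1: C_1 → C_0 sends each edge [p,q] (with p < q) to q − p.
The 10×15 boundary matrix has rank 9 and Smith normal form diag(1,1,1,1,1,1,1,1,1).

∂_2: C_2 → C_1 maps a triangle to the signed sum of its edges. For instance
  ∂bgj = gj − bj + bg.
The 15×1 boundary matrix has rank 1 and Smith normal form diag(1).

Computing H_k = (kernel of ∂_k) / (image of ∂_{k+1}):

  H_0: rank C_0 − rank ∂_1 = 10 − 9 = 1, and the invariant factors of ∂_1 are all 1, so H_0 = Z.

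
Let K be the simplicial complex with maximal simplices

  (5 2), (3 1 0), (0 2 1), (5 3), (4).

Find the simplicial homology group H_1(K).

Fix the vertex order 0 < 1 < 2 < 3 < 4 < 5 and write every simplex with vertices in increasing order. Then dim K = 2 and the simplices of K are:

  0-simplices (6): [0], [1], [2], [3], [4], [5]
  1-simplices (7): [0,1], [0,2], [0,3], [1,2], [1,3], [2,5], [3,5]
  2-simplices (2): [0,1,2], [0,1,3]

Hence C_0 ≅ Z^6, C_1 ≅ Z^7, C_2 ≅ Z^2.

Boundary ∂_1: C_1 → C_0 sends each edge [p,q] (with p < q) to q − p.
As a 6×7 matrix over Z this has rank 4, with invariant factors (1,1,1,1).

The boundary map ∂_2: C_2 → C_1 sends each 2-simplex [p,q,r] to [q,r] − [p,r] + [p,q]. For instance
  ∂[0,1,3] = [1,3] − [0,3] + [0,1],
  ∂[0,1,2] = [1,2] − [0,2] + [0,1].
The 7×2 boundary matrix has rank 2 and Smith normal form diag(1,1).

Reading off H_k = ker ∂_k / im ∂_{k+1}:

  H_1: rank ker ∂_1 − rank ∂_2 = (7 − 4) − 2 = 1, and the invariant factors of ∂_2 are all 1, so H_1 ≅ Z.

H_1 = Z.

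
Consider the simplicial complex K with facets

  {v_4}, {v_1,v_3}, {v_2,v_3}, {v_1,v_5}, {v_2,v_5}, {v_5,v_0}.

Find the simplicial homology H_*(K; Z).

Order the vertices as v_0 < v_1 < v_2 < v_3 < v_4 < v_5. Listing each simplex with vertices in this order, K has dimension 1 with simplices:

  0-simplices (6): [v_0], [v_1], [v_2], [v_3], [v_4], [v_5]
  1-simplices (5): [v_0,v_5], [v_1,v_3], [v_1,v_5], [v_2,v_3], [v_2,v_5]

giving chain groups C_0 ≅ Z^6, C_1 ≅ Z^5.

∂_1: C_1 → C_0 maps an edge to its endpoints' difference, ∂[p,q] = q − p. For instance
  ∂[v_1,v_5] = [v_5] − [v_1].
As a 6×5 matrix over Z this has rank 4, with invariant factors (1,1,1,1).

Computing H_k = (kernel of ∂_k) / (image of ∂_{k+1}):

  H_0: rank C_0 − rank ∂_1 = 6 − 4 = 2, and the invariant factors of ∂_1 are all 1, so H_0 ≅ Z^2.
  H_1: rank ker ∂_1 − rank ∂_2 = (5 − 4) − 0 = 1, and there is no ∂_2, so H_1 ≅ Z.

H_0 = Z^2,  H_1 = Z.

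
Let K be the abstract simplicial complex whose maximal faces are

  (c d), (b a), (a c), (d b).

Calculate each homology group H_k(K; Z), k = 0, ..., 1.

Fix the vertex order a < b < c < d and write every simplex with vertices in increasing order. Then dim K = 1 and the simplices of K are:

  0-simplices (4): a, b, c, d
  1-simplices (4): ab, ac, bd, cd

Hence C_0 ≅ Z^4, C_1 ≅ Z^4.

∂_1: C_1 → C_0 maps an edge to its endpoints' difference, ∂[p,q] = q − p.
As a 4×4 matrix over Z this has rank 3, with invariant factors (1,1,1).

From H_k ≅ ker(∂_k) / im(∂_{k+1}) we obtain:

  H_0: rank C_0 − rank ∂_1 = 4 − 3 = 1, and the invariant factors of ∂_1 are all 1, so H_0 ≅ Z.
  H_1: rank ker ∂_1 − rank ∂_2 = (4 − 3) − 0 = 1, and there is no ∂_2, so H_1 ≅ Z.

H_0 = Z,  H_1 = Z.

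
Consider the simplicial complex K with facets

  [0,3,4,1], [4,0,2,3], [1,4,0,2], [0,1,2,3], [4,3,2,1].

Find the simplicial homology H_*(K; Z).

We work with the vertex ordering 0 < 1 < 2 < 3 < 4. The simplices of K, each written with vertices in increasing order, are:

  0-simplices (5): [0], [1], [2], [3], [4]
  1-simplices (10): [0,1], [0,2], [0,3], [0,4], [1,2], [1,3], [1,4], [2,3], [2,4], [3,4]
  2-simplices (10): [0,1,2], [0,1,3], [0,1,4], [0,2,3], [0,2,4], [0,3,4], [1,2,3], [1,2,4], [1,3,4], [2,3,4]
  3-simplices (5): [0,1,2,3], [0,1,2,4], [0,1,3,4], [0,2,3,4], [1,2,3,4]

so the chain groups are C_0 ≅ Z^5, C_1 ≅ Z^10, C_2 ≅ Z^10, C_3 ≅ Z^5.

∂_1: C_1 → C_0 maps an edge to its endpoints' difference, ∂[p,q] = q − p.
As a 5×10 matrix over Z this has rank 4, with invariant factors (1,1,1,1).

The boundary map ∂_2: C_2 → C_1 sends each 2-simplex [p,q,r] to [q,r] − [p,r] + [p,q]. For instance
  ∂[0,1,2] = [1,2] − [0,2] + [0,1],
  ∂[2,3,4] = [3,4] − [2,4] + [2,3].
This gives a 10×10 integer matrix of rank 6; reducing to Smith normal form yields diagonal entries (1,1,1,1,1,1).

The boundary map ∂_3: C_3 → C_2 sends each 3-simplex σ to the alternating sum Σ_i (−1)^i (σ with its i-th vertex removed). For instance
  ∂[1,2,3,4] = [2,3,4] − [1,3,4] + [1,2,4] − [1,2,3],
  ∂[0,1,2,3] = [1,2,3] − [0,2,3] + [0,1,3] − [0,1,2].
This gives a 10×5 integer matrix of rank 4; reducing to Smith normal form yields diagonal entries (1,1,1,1).

From H_k ≅ ker(∂_k) / im(∂_{k+1}) we obtain:

  H_0: rank C_0 − rank ∂_1 = 5 − 4 = 1, and the invariant factors of ∂_1 are all 1, so H_0 ≅ Z.
  H_1: rank ker ∂_1 − rank ∂_2 = (10 − 4) − 6 = 0, and the invariant factors of ∂_2 are all 1, so H_1 ≅ 0.
  H_2: rank ker ∂_2 − rank ∂_3 = (10 − 6) − 4 = 0, and the invariant factors of ∂_3 are all 1, so H_2 ≅ 0.
  H_3: rank ker ∂_3 − rank ∂_4 = (5 − 4) − 0 = 1, and there is no ∂_4, so H_3 ≅ Z.

(K is a triangulation of the 3-sphere S^3.)

H_0 = Z,  H_1 = 0,  H_2 = 0,  H_3 = Z.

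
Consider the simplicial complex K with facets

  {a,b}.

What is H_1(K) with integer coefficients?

H_1 = 0.

Order the vertices as a < b. Listing each simplex with vertices in this order, K has dimension 1 with simplices:

  0-simplices (2): a, b
  1-simplices (1): ab

giving chain groups C_0 ≅ Z^2, C_1 ≅ Z^1.

Boundary ∂_1: C_1 → C_0 maps an edge to its endpoints' difference, ∂[p,q] = q − p.
The 2×1 boundary matrix has rank 1 and Smith normal form diag(1).

Reading off H_k = ker ∂_k / im ∂_{k+1}:

  H_1: rank ker ∂_1 − rank ∂_2 = (1 − 1) − 0 = 0, and there is no ∂_2, so H_1 ≅ 0.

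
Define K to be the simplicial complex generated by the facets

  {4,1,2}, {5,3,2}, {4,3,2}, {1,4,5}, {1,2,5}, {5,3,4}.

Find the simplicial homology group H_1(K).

Fix the vertex order 1 < 2 < 3 < 4 < 5 and write every simplex with vertices in increasing order. Then dim K = 2 and the simplices of K are:

  0-simplices (5): [1], [2], [3], [4], [5]
  1-simplices (9): [1,2], [1,4], [1,5], [2,3], [2,4], [2,5], [3,4], [3,5], [4,5]
  2-simplices (6): [1,2,4], [1,2,5], [1,4,5], [2,3,4], [2,3,5], [3,4,5]

Hence C_0 ≅ Z^5, C_1 ≅ Z^9, C_2 ≅ Z^6.

The boundary map ∂_1: C_1 → C_0 maps an edge to its endpoints' difference, ∂[p,q] = q − p. For instance
  ∂[1,2] = [2] − [1].
As a 5×9 matrix over Z this has rank 4, with invariant factors (1,1,1,1).

∂_2: C_2 → C_1 sends each 2-simplex [p,q,r] to [q,r] − [p,r] + [p,q]. For instance
  ∂[2,3,5] = [3,5] − [2,5] + [2,3],
  ∂[2,3,4] = [3,4] − [2,4] + [2,3].
This gives a 9×6 integer matrix of rank 5; reducing to Smith normal form yields diagonal entries (1,1,1,1,1).

Computing H_k = (kernel of ∂_k) / (image of ∂_{k+1}):

  H_1: rank ker ∂_1 − rank ∂_2 = (9 − 4) − 5 = 0, and the invariant factors of ∂_2 are all 1, so H_1 ≅ 0.

H_1 ≅ 0.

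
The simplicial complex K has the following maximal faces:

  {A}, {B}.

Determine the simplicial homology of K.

Order the vertices as A < B. Listing each simplex with vertices in this order, K has dimension 0 with simplices:

  0-simplices (2): A, B

Hence C_0 ≅ Z^2.

Now H_k = ker ∂_k / im ∂_{k+1}, so:

  H_0: rank C_0 − rank ∂_1 = 2 − 0 = 2, and there is no ∂_1, so H_0 = Z^2.

(K is a triangulation of a set of 2 points.)

H_0 = Z^2.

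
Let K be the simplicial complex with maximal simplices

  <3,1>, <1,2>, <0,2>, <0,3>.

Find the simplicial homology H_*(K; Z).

Fix the vertex order 0 < 1 < 2 < 3 and write every simplex with vertices in increasing order. Then dim K = 1 and the simplices of K are:

  0-simplices (4): [0], [1], [2], [3]
  1-simplices (4): [0,2], [0,3], [1,2], [1,3]

so the chain groups are C_0 ≅ Z^4, C_1 ≅ Z^4.

The boundary map ∂_1: C_1 → C_0 maps an edge to its endpoints' difference, ∂[p,q] = q − p.
As a 4×4 matrix over Z this has rank 3, with invariant factors (1,1,1).

From H_k ≅ ker(∂_k) / im(∂_{k+1}) we obtain:

  H_0: rank C_0 − rank ∂_1 = 4 − 3 = 1, and the invariant factors of ∂_1 are all 1, so H_0 ≅ Z.
  H_1: rank ker ∂_1 − rank ∂_2 = (4 − 3) − 0 = 1, and there is no ∂_2, so H_1 ≅ Z.

As a check, the Euler characteristic is 4 − 4 = 0, which agrees with 1 − 1 = 0.
(K is a triangulation of the circle S^1.)

H_0 ≅ Z,  H_1 ≅ Z.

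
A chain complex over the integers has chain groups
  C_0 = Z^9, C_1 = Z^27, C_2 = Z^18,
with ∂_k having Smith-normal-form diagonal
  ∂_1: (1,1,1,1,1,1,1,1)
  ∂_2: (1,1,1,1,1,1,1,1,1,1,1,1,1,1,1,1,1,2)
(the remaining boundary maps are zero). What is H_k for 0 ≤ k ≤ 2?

H_0: b_0 = 9 − 0 − 8 = 1; torsion from ∂_1 factors > 1: none. So H_0 = Z.
H_1: b_1 = 27 − 8 − 18 = 1; torsion from ∂_2 factors > 1: [2]. So H_1 = Z ⊕ Z/2Z.
H_2: b_2 = 18 − 18 − 0 = 0; torsion from ∂_3 factors > 1: none. So H_2 = 0.

H_0 = Z,  H_1 = Z ⊕ Z/2Z,  H_2 = 0.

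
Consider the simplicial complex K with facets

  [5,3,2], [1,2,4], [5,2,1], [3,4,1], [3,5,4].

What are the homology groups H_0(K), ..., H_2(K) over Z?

H_0 ≅ Z,  H_1 ≅ Z,  H_2 = 0.

We work with the vertex ordering 1 < 2 < 3 < 4 < 5. The simplices of K, each written with vertices in increasing order, are:

  0-simplices (5): [1], [2], [3], [4], [5]
  1-simplices (10): [1,2], [1,3], [1,4], [1,5], [2,3], [2,4], [2,5], [3,4], [3,5], [4,5]
  2-simplices (5): [1,2,4], [1,2,5], [1,3,4], [2,3,5], [3,4,5]

giving chain groups C_0 ≅ Z^5, C_1 ≅ Z^10, C_2 ≅ Z^5.

∂_1: C_1 → C_0 maps an edge to its endpoints' difference, ∂[p,q] = q − p. For instance
  ∂[2,3] = [3] − [2].
The 5×10 boundary matrix has rank 4 and Smith normal form diag(1,1,1,1).

∂_2: C_2 → C_1 maps a triangle to the signed sum of its edges. For instance
  ∂[1,2,4] = [2,4] − [1,4] + [1,2],
  ∂[1,3,4] = [3,4] − [1,4] + [1,3].
The 10×5 boundary matrix has rank 5 and Smith normal form diag(1,1,1,1,1).

Now H_k = ker ∂_k / im ∂_{k+1}, so:

  H_0: rank C_0 − rank ∂_1 = 5 − 4 = 1, and the invariant factors of ∂_1 are all 1, so H_0 ≅ Z.
  H_1: rank ker ∂_1 − rank ∂_2 = (10 − 4) − 5 = 1, and the invariant factors of ∂_2 are all 1, so H_1 ≅ Z.
  H_2: rank ker ∂_2 − rank ∂_3 = (5 − 5) − 0 = 0, and there is no ∂_3, so H_2 ≅ 0.

As a check, the Euler characteristic is 5 − 10 + 5 = 0, which agrees with 1 − 1 + 0 = 0.
(K is a triangulation of the Möbius band.)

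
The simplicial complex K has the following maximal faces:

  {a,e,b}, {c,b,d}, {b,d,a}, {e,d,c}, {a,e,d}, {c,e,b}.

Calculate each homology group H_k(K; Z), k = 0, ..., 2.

H_0 ≅ Z,  H_1 = 0,  H_2 ≅ Z.

K has 5 vertices, 9 edges, 6 triangles.
rank ∂_0 = 0, rank ∂_1 = 4 ⇒ b_0 = 5 − 0 − 4 = 1; all invariant factors of ∂_1 are 1 so no torsion. So H_0 ≅ Z.
rank ∂_1 = 4, rank ∂_2 = 5 ⇒ b_1 = 9 − 4 − 5 = 0; all invariant factors of ∂_2 are 1 so no torsion. So H_1 ≅ 0.
rank ∂_2 = 5, rank ∂_3 = 0 ⇒ b_2 = 6 − 5 − 0 = 1. So H_2 ≅ Z.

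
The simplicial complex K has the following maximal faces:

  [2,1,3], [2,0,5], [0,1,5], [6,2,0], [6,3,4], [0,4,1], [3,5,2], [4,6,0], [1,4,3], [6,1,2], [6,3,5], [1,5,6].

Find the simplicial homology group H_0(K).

Take the total order 0 < 1 < 2 < 3 < 4 < 5 < 6 on the vertex set. Then K (dimension 2) consists of the simplices:

  0-simplices (7): [0], [1], [2], [3], [4], [5], [6]
  1-simplices (18): [0,1], [0,2], [0,4], [0,5], [0,6], [1,2], [1,3], [1,4], [1,5], [1,6], [2,3], [2,5], [2,6], [3,4], [3,5], [3,6], [4,6], [5,6]
  2-simplices (12): [0,1,4], [0,1,5], [0,2,5], [0,2,6], [0,4,6], [1,2,3], [1,2,6], [1,3,4], [1,5,6], [2,3,5], [3,4,6], [3,5,6]

so the chain groups are C_0 ≅ Z^7, C_1 ≅ Z^18, C_2 ≅ Z^12.

∂_1: C_1 → C_0 sends each edge [p,q] (with p < q) to q − p.
This gives a 7×18 integer matrix of rank 6; reducing to Smith normal form yields diagonal entries (1,1,1,1,1,1).

Boundary ∂_2: C_2 → C_1 acts by ∂[p,q,r] = [q,r] − [p,r] + [p,q]. For instance
  ∂[0,2,5] = [2,5] − [0,5] + [0,2],
  ∂[1,3,4] = [3,4] − [1,4] + [1,3].
This gives a 18×12 integer matrix of rank 12; reducing to Smith normal form yields diagonal entries (1,1,1,1,1,1,1,1,1,1,1,2).

Reading off H_k = ker ∂_k / im ∂_{k+1}:

  H_0: rank C_0 − rank ∂_1 = 7 − 6 = 1, and the invariant factors of ∂_1 are all 1, so H_0 = Z.

(K is a triangulation of the real projective plane RP^2.)

H_0 ≅ Z.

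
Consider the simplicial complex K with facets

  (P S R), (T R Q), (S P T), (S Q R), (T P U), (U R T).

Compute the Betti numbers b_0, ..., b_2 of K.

Fix the vertex order P < Q < R < S < T < U and write every simplex with vertices in increasing order. Then dim K = 2 and the simplices of K are:

  0-simplices (6): P, Q, R, S, T, U
  1-simplices (12): PR, PS, PT, PU, QR, QS, QT, RS, RT, RU, ST, TU
  2-simplices (6): PRS, PST, PTU, QRS, QRT, RTU

Hence C_0 ≅ Z^6, C_1 ≅ Z^12, C_2 ≅ Z^6.

Boundary ∂_1: C_1 → C_0 is given by ∂[p,q] = [q] − [p]. For instance
  ∂QS = S − Q.
The resulting 6×12 matrix has rank 5, and its Smith normal form has invariant factors (1,1,1,1,1).

Boundary ∂_2: C_2 → C_1 maps a triangle to the signed sum of its edges. For instance
  ∂QRS = RS − QS + QR,
  ∂PTU = TU − PU + PT.
The resulting 12×6 matrix has rank 6, and its Smith normal form has invariant factors (1,1,1,1,1,1).

From H_k ≅ ker(∂_k) / im(∂_{k+1}) we obtain:

  H_0: rank C_0 − rank ∂_1 = 6 − 5 = 1, and the invariant factors of ∂_1 are all 1, so H_0 ≅ Z.
  H_1: rank ker ∂_1 − rank ∂_2 = (12 − 5) − 6 = 1, and the invariant factors of ∂_2 are all 1, so H_1 ≅ Z.
  H_2: rank ker ∂_2 − rank ∂_3 = (6 − 6) − 0 = 0, and there is no ∂_3, so H_2 ≅ 0.

Hence the Betti numbers are b_0 = 1, b_1 = 1, b_2 = 0.

b_0 = 1, b_1 = 1, b_2 = 0.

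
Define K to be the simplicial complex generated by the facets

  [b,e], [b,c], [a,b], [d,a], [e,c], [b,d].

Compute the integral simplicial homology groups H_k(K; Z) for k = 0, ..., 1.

H_0 ≅ Z,  H_1 ≅ Z^2.

We work with the vertex ordering a < b < c < d < e. The simplices of K, each written with vertices in increasing order, are:

  0-simplices (5): a, b, c, d, e
  1-simplices (6): ab, ad, bc, bd, be, ce

so the chain groups are C_0 ≅ Z^5, C_1 ≅ Z^6.

Boundary ∂_1: C_1 → C_0 is given by ∂[p,q] = [q] − [p].
The 5×6 boundary matrix has rank 4 and Smith normal form diag(1,1,1,1).

Now H_k = ker ∂_k / im ∂_{k+1}, so:

  H_0: rank C_0 − rank ∂_1 = 5 − 4 = 1, and the invariant factors of ∂_1 are all 1, so H_0 ≅ Z.
  H_1: rank ker ∂_1 − rank ∂_2 = (6 − 4) − 0 = 2, and there is no ∂_2, so H_1 ≅ Z^2.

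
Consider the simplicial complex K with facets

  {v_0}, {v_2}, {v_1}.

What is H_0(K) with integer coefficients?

Take the total order v_0 < v_1 < v_2 on the vertex set. Then K (dimension 0) consists of the simplices:

  0-simplices (3): [v_0], [v_1], [v_2]

so the chain groups are C_0 ≅ Z^3.

Reading off H_k = ker ∂_k / im ∂_{k+1}:

  H_0: rank C_0 − rank ∂_1 = 3 − 0 = 3, and there is no ∂_1, so H_0 ≅ Z^3.

H_0 ≅ Z^3.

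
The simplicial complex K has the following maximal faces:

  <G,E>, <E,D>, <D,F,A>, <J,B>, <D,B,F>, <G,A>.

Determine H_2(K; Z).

H_2 ≅ 0.

Fix the vertex order A < B < D < E < F < G < J and write every simplex with vertices in increasing order. Then dim K = 2 and the simplices of K are:

  0-simplices (7): A, B, D, E, F, G, J
  1-simplices (9): AD, AF, AG, BD, BF, BJ, DE, DF, EG
  2-simplices (2): ADF, BDF

so the chain groups are C_0 ≅ Z^7, C_1 ≅ Z^9, C_2 ≅ Z^2.

∂_1: C_1 → C_0 sends each edge [p,q] (with p < q) to q − p.
The resulting 7×9 matrix has rank 6, and its Smith normal form has invariant factors (1,1,1,1,1,1).

∂_2: C_2 → C_1 acts by ∂[p,q,r] = [q,r] − [p,r] + [p,q]. For instance
  ∂BDF = DF − BF + BD,
  ∂ADF = DF − AF + AD.
The resulting 9×2 matrix has rank 2, and its Smith normal form has invariant factors (1,1).

Now H_k = ker ∂_k / im ∂_{k+1}, so:

  H_2: rank ker ∂_2 − rank ∂_3 = (2 − 2) − 0 = 0, and there is no ∂_3, so H_2 = 0.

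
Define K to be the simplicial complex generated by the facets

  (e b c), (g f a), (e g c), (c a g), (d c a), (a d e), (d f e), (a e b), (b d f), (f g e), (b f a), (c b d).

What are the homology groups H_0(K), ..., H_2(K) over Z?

H_0 = Z,  H_1 = Z/2,  H_2 = 0.

Fix the vertex order a < b < c < d < e < f < g and write every simplex with vertices in increasing order. Then dim K = 2 and the simplices of K are:

  0-simplices (7): a, b, c, d, e, f, g
  1-simplices (18): ab, ac, ad, ae, af, ag, bc, bd, be, bf, cd, ce, cg, de, df, ef, eg, fg
  2-simplices (12): abe, abf, acd, acg, ade, afg, bcd, bce, bdf, ceg, def, efg

giving chain groups C_0 ≅ Z^7, C_1 ≅ Z^18, C_2 ≅ Z^12.

The boundary map ∂_1: C_1 → C_0 sends each edge [p,q] (with p < q) to q − p.
As a 7×18 matrix over Z this has rank 6, with invariant factors (1,1,1,1,1,1).

Boundary ∂_2: C_2 → C_1 maps a triangle to the signed sum of its edges. For instance
  ∂bce = ce − be + bc,
  ∂bdf = df − bf + bd.
As a 18×12 matrix over Z this has rank 12, with invariant factors (1,1,1,1,1,1,1,1,1,1,1,2).

Now H_k = ker ∂_k / im ∂_{k+1}, so:

  H_0: rank C_0 − rank ∂_1 = 7 − 6 = 1, and the invariant factors of ∂_1 are all 1, so H_0 = Z.
  H_1: rank ker ∂_1 − rank ∂_2 = (18 − 6) − 12 = 0, and ∂_2 has invariant factor 2 > 1, so H_1 = Z/2.
  H_2: rank ker ∂_2 − rank ∂_3 = (12 − 12) − 0 = 0, and there is no ∂_3, so H_2 = 0.

As a check, the Euler characteristic is 7 − 18 + 12 = 1, which agrees with 1 − 0 + 0 = 1.
(K is a triangulation of the real projective plane RP^2.)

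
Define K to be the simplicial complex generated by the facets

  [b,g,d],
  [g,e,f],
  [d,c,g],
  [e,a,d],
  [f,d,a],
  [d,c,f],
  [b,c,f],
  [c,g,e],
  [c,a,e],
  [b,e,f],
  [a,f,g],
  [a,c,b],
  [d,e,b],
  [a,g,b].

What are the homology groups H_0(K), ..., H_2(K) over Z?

Fix the vertex order a < b < c < d < e < f < g and write every simplex with vertices in increasing order. Then dim K = 2 and the simplices of K are:

  0-simplices (7): a, b, c, d, e, f, g
  1-simplices (21): ab, ac, ad, ae, af, ag, bc, bd, be, bf, bg, cd, ce, cf, cg, de, df, dg, ef, eg, fg
  2-simplices (14): abc, abg, ace, ade, adf, afg, bcf, bde, bdg, bef, cdf, cdg, ceg, efg

so the chain groups are C_0 ≅ Z^7, C_1 ≅ Z^21, C_2 ≅ Z^14.

Boundary ∂_1: C_1 → C_0 is given by ∂[p,q] = [q] − [p]. For instance
  ∂df = f − d.
The resulting 7×21 matrix has rank 6, and its Smith normal form has invariant factors (1,1,1,1,1,1).

Boundary ∂_2: C_2 → C_1 sends each 2-simplex [p,q,r] to [q,r] − [p,r] + [p,q]. For instance
  ∂adf = df − af + ad,
  ∂ceg = eg − cg + ce.
The resulting 21×14 matrix has rank 13, and its Smith normal form has invariant factors (1,1,1,1,1,1,1,1,1,1,1,1,1).

Computing H_k = (kernel of ∂_k) / (image of ∂_{k+1}):

  H_0: rank C_0 − rank ∂_1 = 7 − 6 = 1, and the invariant factors of ∂_1 are all 1, so H_0 ≅ Z.
  H_1: rank ker ∂_1 − rank ∂_2 = (21 − 6) − 13 = 2, and the invariant factors of ∂_2 are all 1, so H_1 ≅ Z^2.
  H_2: rank ker ∂_2 − rank ∂_3 = (14 − 13) − 0 = 1, and there is no ∂_3, so H_2 ≅ Z.

H_0 ≅ Z,  H_1 ≅ Z^2,  H_2 ≅ Z.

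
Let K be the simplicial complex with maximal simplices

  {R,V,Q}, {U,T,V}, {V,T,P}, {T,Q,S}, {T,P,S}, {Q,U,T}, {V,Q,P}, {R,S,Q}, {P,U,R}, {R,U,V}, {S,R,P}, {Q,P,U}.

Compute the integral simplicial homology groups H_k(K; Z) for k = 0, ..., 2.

H_0 ≅ Z,  H_1 ≅ Z/2Z,  H_2 = 0.

We work with the vertex ordering P < Q < R < S < T < U < V. The simplices of K, each written with vertices in increasing order, are:

  0-simplices (7): P, Q, R, S, T, U, V
  1-simplices (18): PQ, PR, PS, PT, PU, PV, QR, QS, QT, QU, QV, RS, RU, RV, ST, TU, TV, UV
  2-simplices (12): PQU, PQV, PRS, PRU, PST, PTV, QRS, QRV, QST, QTU, RUV, TUV

Hence C_0 ≅ Z^7, C_1 ≅ Z^18, C_2 ≅ Z^12.

The boundary map ∂_1: C_1 → C_0 sends each edge [p,q] (with p < q) to q − p. For instance
  ∂QT = T − Q.
The 7×18 boundary matrix has rank 6 and Smith normal form diag(1,1,1,1,1,1).

The boundary map ∂_2: C_2 → C_1 sends each 2-simplex [p,q,r] to [q,r] − [p,r] + [p,q]. For instance
  ∂RUV = UV − RV + RU,
  ∂TUV = UV − TV + TU.
As a 18×12 matrix over Z this has rank 12, with invariant factors (1,1,1,1,1,1,1,1,1,1,1,2).

Now H_k = ker ∂_k / im ∂_{k+1}, so:

  H_0: rank C_0 − rank ∂_1 = 7 − 6 = 1, and the invariant factors of ∂_1 are all 1, so H_0 = Z.
  H_1: rank ker ∂_1 − rank ∂_2 = (18 − 6) − 12 = 0, and ∂_2 has invariant factor 2 > 1, so H_1 = Z/2Z.
  H_2: rank ker ∂_2 − rank ∂_3 = (12 − 12) − 0 = 0, and there is no ∂_3, so H_2 = 0.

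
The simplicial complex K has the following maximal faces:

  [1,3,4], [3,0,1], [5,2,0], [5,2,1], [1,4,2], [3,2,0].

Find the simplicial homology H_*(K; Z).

H_0 = Z,  H_1 = Z,  H_2 = 0.

Take the total order 0 < 1 < 2 < 3 < 4 < 5 on the vertex set. Then K (dimension 2) consists of the simplices:

  0-simplices (6): [0], [1], [2], [3], [4], [5]
  1-simplices (12): [0,1], [0,2], [0,3], [0,5], [1,2], [1,3], [1,4], [1,5], [2,3], [2,4], [2,5], [3,4]
  2-simplices (6): [0,1,3], [0,2,3], [0,2,5], [1,2,4], [1,2,5], [1,3,4]

Hence C_0 ≅ Z^6, C_1 ≅ Z^12, C_2 ≅ Z^6.

∂_1: C_1 → C_0 sends each edge [p,q] (with p < q) to q − p. For instance
  ∂[2,5] = [5] − [2].
The 6×12 boundary matrix has rank 5 and Smith normal form diag(1,1,1,1,1).

∂_2: C_2 → C_1 acts by ∂[p,q,r] = [q,r] − [p,r] + [p,q]. For instance
  ∂[1,3,4] = [3,4] − [1,4] + [1,3],
  ∂[1,2,4] = [2,4] − [1,4] + [1,2].
The resulting 12×6 matrix has rank 6, and its Smith normal form has invariant factors (1,1,1,1,1,1).

Reading off H_k = ker ∂_k / im ∂_{k+1}:

  H_0: rank C_0 − rank ∂_1 = 6 − 5 = 1, and the invariant factors of ∂_1 are all 1, so H_0 = Z.
  H_1: rank ker ∂_1 − rank ∂_2 = (12 − 5) − 6 = 1, and the invariant factors of ∂_2 are all 1, so H_1 = Z.
  H_2: rank ker ∂_2 − rank ∂_3 = (6 − 6) − 0 = 0, and there is no ∂_3, so H_2 = 0.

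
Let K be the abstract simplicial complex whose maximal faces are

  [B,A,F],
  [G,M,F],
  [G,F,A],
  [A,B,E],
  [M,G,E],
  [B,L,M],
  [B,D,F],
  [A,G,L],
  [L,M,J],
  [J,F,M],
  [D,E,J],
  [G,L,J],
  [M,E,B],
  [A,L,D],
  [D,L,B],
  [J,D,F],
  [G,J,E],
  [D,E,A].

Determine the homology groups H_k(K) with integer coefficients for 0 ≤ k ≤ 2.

H_0 = Z,  H_1 = Z ⊕ Z/2,  H_2 = 0.

Order the vertices as A < B < D < E < F < G < J < L < M. Listing each simplex with vertices in this order, K has dimension 2 with simplices:

  0-simplices (9): A, B, D, E, F, G, J, L, M
  1-simplices (27): AB, AD, AE, AF, AG, AL, BD, BE, BF, BL, BM, DE, DF, DJ, DL, EG, EJ, EM, FG, FJ, FM, GJ, GL, GM, JL, JM, LM
  2-simplices (18): ABE, ABF, ADE, ADL, AFG, AGL, BDF, BDL, BEM, BLM, DEJ, DFJ, EGJ, EGM, FGM, FJM, GJL, JLM

so the chain groups are C_0 ≅ Z^9, C_1 ≅ Z^27, C_2 ≅ Z^18.

∂_1: C_1 → C_0 sends each edge [p,q] (with p < q) to q − p. For instance
  ∂AD = D − A.
The 9×27 boundary matrix has rank 8 and Smith normal form diag(1,1,1,1,1,1,1,1).

The boundary map ∂_2: C_2 → C_1 maps a triangle to the signed sum of its edges. For instance
  ∂JLM = LM − JM + JL,
  ∂FGM = GM − FM + FG.
This gives a 27×18 integer matrix of rank 18; reducing to Smith normal form yields diagonal entries (1,1,1,1,1,1,1,1,1,1,1,1,1,1,1,1,1,2).

Computing H_k = (kernel of ∂_k) / (image of ∂_{k+1}):

  H_0: rank C_0 − rank ∂_1 = 9 − 8 = 1, and the invariant factors of ∂_1 are all 1, so H_0 = Z.
  H_1: rank ker ∂_1 − rank ∂_2 = (27 − 8) − 18 = 1, and ∂_2 has invariant factor 2 > 1, so H_1 = Z ⊕ Z/2.
  H_2: rank ker ∂_2 − rank ∂_3 = (18 − 18) − 0 = 0, and there is no ∂_3, so H_2 = 0.

(K is a triangulation of the Klein bottle.)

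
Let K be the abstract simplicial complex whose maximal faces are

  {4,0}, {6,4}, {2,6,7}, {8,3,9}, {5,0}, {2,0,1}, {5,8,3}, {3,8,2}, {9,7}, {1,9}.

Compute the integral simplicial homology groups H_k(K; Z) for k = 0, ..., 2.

H_0 ≅ Z,  H_1 ≅ Z^4,  H_2 = 0.

Fix the vertex order 0 < 1 < 2 < 3 < 4 < 5 < 6 < 7 < 8 < 9 and write every simplex with vertices in increasing order. Then dim K = 2 and the simplices of K are:

  0-simplices (10): [0], [1], [2], [3], [4], [5], [6], [7], [8], [9]
  1-simplices (18): [0,1], [0,2], [0,4], [0,5], [1,2], [1,9], [2,3], [2,6], [2,7], [2,8], [3,5], [3,8], [3,9], [4,6], [5,8], [6,7], [7,9], [8,9]
  2-simplices (5): [0,1,2], [2,3,8], [2,6,7], [3,5,8], [3,8,9]

giving chain groups C_0 ≅ Z^10, C_1 ≅ Z^18, C_2 ≅ Z^5.

∂_1: C_1 → C_0 is given by ∂[p,q] = [q] − [p]. For instance
  ∂[7,9] = [9] − [7].
This gives a 10×18 integer matrix of rank 9; reducing to Smith normal form yields diagonal entries (1,1,1,1,1,1,1,1,1).

The boundary map ∂_2: C_2 → C_1 maps a triangle to the signed sum of its edges. For instance
  ∂[0,1,2] = [1,2] − [0,2] + [0,1],
  ∂[3,5,8] = [5,8] − [3,8] + [3,5].
As a 18×5 matrix over Z this has rank 5, with invariant factors (1,1,1,1,1).

From H_k ≅ ker(∂_k) / im(∂_{k+1}) we obtain:

  H_0: rank C_0 − rank ∂_1 = 10 − 9 = 1, and the invariant factors of ∂_1 are all 1, so H_0 ≅ Z.
  H_1: rank ker ∂_1 − rank ∂_2 = (18 − 9) − 5 = 4, and the invariant factors of ∂_2 are all 1, so H_1 ≅ Z^4.
  H_2: rank ker ∂_2 − rank ∂_3 = (5 − 5) − 0 = 0, and there is no ∂_3, so H_2 ≅ 0.

As a check, the Euler characteristic is 10 − 18 + 5 = -3, which agrees with 1 − 4 + 0 = -3.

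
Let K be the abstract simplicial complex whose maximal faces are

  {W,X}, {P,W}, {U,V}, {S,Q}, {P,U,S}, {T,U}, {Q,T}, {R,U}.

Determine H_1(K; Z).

Order the vertices as P < Q < R < S < T < U < V < W < X. Listing each simplex with vertices in this order, K has dimension 2 with simplices:

  0-simplices (9): P, Q, R, S, T, U, V, W, X
  1-simplices (10): PS, PU, PW, QS, QT, RU, SU, TU, UV, WX
  2-simplices (1): PSU

giving chain groups C_0 ≅ Z^9, C_1 ≅ Z^10, C_2 ≅ Z^1.

The boundary map ∂_1: C_1 → C_0 maps an edge to its endpoints' difference, ∂[p,q] = q − p. For instance
  ∂QS = S − Q.
This gives a 9×10 integer matrix of rank 8; reducing to Smith normal form yields diagonal entries (1,1,1,1,1,1,1,1).

∂_2: C_2 → C_1 acts by ∂[p,q,r] = [q,r] − [p,r] + [p,q]. For instance
  ∂PSU = SU − PU + PS.
This gives a 10×1 integer matrix of rank 1; reducing to Smith normal form yields diagonal entries (1).

From H_k ≅ ker(∂_k) / im(∂_{k+1}) we obtain:

  H_1: rank ker ∂_1 − rank ∂_2 = (10 − 8) − 1 = 1, and the invariant factors of ∂_2 are all 1, so H_1 ≅ Z.

H_1 ≅ Z.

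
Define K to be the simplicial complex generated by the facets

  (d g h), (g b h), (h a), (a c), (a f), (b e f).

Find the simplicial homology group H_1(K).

H_1 = Z.

Order the vertices as a < b < c < d < e < f < g < h. Listing each simplex with vertices in this order, K has dimension 2 with simplices:

  0-simplices (8): a, b, c, d, e, f, g, h
  1-simplices (11): ac, af, ah, be, bf, bg, bh, dg, dh, ef, gh
  2-simplices (3): bef, bgh, dgh

giving chain groups C_0 ≅ Z^8, C_1 ≅ Z^11, C_2 ≅ Z^3.

Boundary ∂_1: C_1 → C_0 maps an edge to its endpoints' difference, ∂[p,q] = q − p.
As a 8×11 matrix over Z this has rank 7, with invariant factors (1,1,1,1,1,1,1).

The boundary map ∂_2: C_2 → C_1 sends each 2-simplex [p,q,r] to [q,r] − [p,r] + [p,q]. For instance
  ∂bef = ef − bf + be,
  ∂bgh = gh − bh + bg.
As a 11×3 matrix over Z this has rank 3, with invariant factors (1,1,1).

Now H_k = ker ∂_k / im ∂_{k+1}, so:

  H_1: rank ker ∂_1 − rank ∂_2 = (11 − 7) − 3 = 1, and the invariant factors of ∂_2 are all 1, so H_1 = Z.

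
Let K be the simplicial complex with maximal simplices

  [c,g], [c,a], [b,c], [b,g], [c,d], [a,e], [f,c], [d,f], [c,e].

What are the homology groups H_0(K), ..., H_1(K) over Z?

Fix the vertex order a < b < c < d < e < f < g and write every simplex with vertices in increasing order. Then dim K = 1 and the simplices of K are:

  0-simplices (7): a, b, c, d, e, f, g
  1-simplices (9): ac, ae, bc, bg, cd, ce, cf, cg, df

giving chain groups C_0 ≅ Z^7, C_1 ≅ Z^9.

Boundary ∂_1: C_1 → C_0 is given by ∂[p,q] = [q] − [p].
The 7×9 boundary matrix has rank 6 and Smith normal form diag(1,1,1,1,1,1).

From H_k ≅ ker(∂_k) / im(∂_{k+1}) we obtain:

  H_0: rank C_0 − rank ∂_1 = 7 − 6 = 1, and the invariant factors of ∂_1 are all 1, so H_0 ≅ Z.
  H_1: rank ker ∂_1 − rank ∂_2 = (9 − 6) − 0 = 3, and there is no ∂_2, so H_1 ≅ Z^3.

H_0 ≅ Z,  H_1 ≅ Z^3.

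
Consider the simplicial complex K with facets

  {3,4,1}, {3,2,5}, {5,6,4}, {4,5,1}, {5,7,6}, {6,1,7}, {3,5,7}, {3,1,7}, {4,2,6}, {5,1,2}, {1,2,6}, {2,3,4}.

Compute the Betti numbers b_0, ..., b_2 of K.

b_0 = 1, b_1 = 0, b_2 = 0.

Take the total order 1 < 2 < 3 < 4 < 5 < 6 < 7 on the vertex set. Then K (dimension 2) consists of the simplices:

  0-simplices (7): [1], [2], [3], [4], [5], [6], [7]
  1-simplices (18): [1,2], [1,3], [1,4], [1,5], [1,6], [1,7], [2,3], [2,4], [2,5], [2,6], [3,4], [3,5], [3,7], [4,5], [4,6], [5,6], [5,7], [6,7]
  2-simplices (12): [1,2,5], [1,2,6], [1,3,4], [1,3,7], [1,4,5], [1,6,7], [2,3,4], [2,3,5], [2,4,6], [3,5,7], [4,5,6], [5,6,7]

so the chain groups are C_0 ≅ Z^7, C_1 ≅ Z^18, C_2 ≅ Z^12.

The boundary map ∂_1: C_1 → C_0 is given by ∂[p,q] = [q] − [p]. For instance
  ∂[2,6] = [6] − [2].
This gives a 7×18 integer matrix of rank 6; reducing to Smith normal form yields diagonal entries (1,1,1,1,1,1).

∂_2: C_2 → C_1 maps a triangle to the signed sum of its edges. For instance
  ∂[2,3,5] = [3,5] − [2,5] + [2,3],
  ∂[5,6,7] = [6,7] − [5,7] + [5,6].
As a 18×12 matrix over Z this has rank 12, with invariant factors (1,1,1,1,1,1,1,1,1,1,1,2).

Computing H_k = (kernel of ∂_k) / (image of ∂_{k+1}):

  H_0: rank C_0 − rank ∂_1 = 7 − 6 = 1, and the invariant factors of ∂_1 are all 1, so H_0 ≅ Z.
  H_1: rank ker ∂_1 − rank ∂_2 = (18 − 6) − 12 = 0, and ∂_2 has invariant factor 2 > 1, so H_1 ≅ Z_2.
  H_2: rank ker ∂_2 − rank ∂_3 = (12 − 12) − 0 = 0, and there is no ∂_3, so H_2 ≅ 0.

Hence the Betti numbers are b_0 = 1, b_1 = 0, b_2 = 0.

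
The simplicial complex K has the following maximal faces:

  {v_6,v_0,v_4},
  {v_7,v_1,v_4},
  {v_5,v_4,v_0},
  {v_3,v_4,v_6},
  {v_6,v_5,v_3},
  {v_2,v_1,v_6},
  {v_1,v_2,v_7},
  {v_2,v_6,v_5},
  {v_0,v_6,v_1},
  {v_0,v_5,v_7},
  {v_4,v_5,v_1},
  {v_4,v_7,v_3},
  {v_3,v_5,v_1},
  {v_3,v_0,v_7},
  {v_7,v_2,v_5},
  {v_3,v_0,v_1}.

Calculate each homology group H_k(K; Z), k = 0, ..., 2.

We work with the vertex ordering v_0 < v_1 < v_2 < v_3 < v_4 < v_5 < v_6 < v_7. The simplices of K, each written with vertices in increasing order, are:

  0-simplices (8): [v_0], [v_1], [v_2], [v_3], [v_4], [v_5], [v_6], [v_7]
  1-simplices (24): (24 of them)
  2-simplices (16): (16 of them)

so the chain groups are C_0 ≅ Z^8, C_1 ≅ Z^24, C_2 ≅ Z^16.

∂_1: C_1 → C_0 is given by ∂[p,q] = [q] − [p]. For instance
  ∂[v_1,v_2] = [v_2] − [v_1].
As a 8×24 matrix over Z this has rank 7, with invariant factors (1,1,1,1,1,1,1).

The boundary map ∂_2: C_2 → C_1 sends each 2-simplex [p,q,r] to [q,r] − [p,r] + [p,q]. For instance
  ∂[v_0,v_4,v_6] = [v_4,v_6] − [v_0,v_6] + [v_0,v_4],
  ∂[v_3,v_4,v_7] = [v_4,v_7] − [v_3,v_7] + [v_3,v_4].
This gives a 24×16 integer matrix of rank 15; reducing to Smith normal form yields diagonal entries (1,1,1,1,1,1,1,1,1,1,1,1,1,1,1).

Computing H_k = (kernel of ∂_k) / (image of ∂_{k+1}):

  H_0: rank C_0 − rank ∂_1 = 8 − 7 = 1, and the invariant factors of ∂_1 are all 1, so H_0 = Z.
  H_1: rank ker ∂_1 − rank ∂_2 = (24 − 7) − 15 = 2, and the invariant factors of ∂_2 are all 1, so H_1 = Z^2.
  H_2: rank ker ∂_2 − rank ∂_3 = (16 − 15) − 0 = 1, and there is no ∂_3, so H_2 = Z.

As a check, the Euler characteristic is 8 − 24 + 16 = 0, which agrees with 1 − 2 + 1 = 0.

H_0 ≅ Z,  H_1 ≅ Z^2,  H_2 ≅ Z.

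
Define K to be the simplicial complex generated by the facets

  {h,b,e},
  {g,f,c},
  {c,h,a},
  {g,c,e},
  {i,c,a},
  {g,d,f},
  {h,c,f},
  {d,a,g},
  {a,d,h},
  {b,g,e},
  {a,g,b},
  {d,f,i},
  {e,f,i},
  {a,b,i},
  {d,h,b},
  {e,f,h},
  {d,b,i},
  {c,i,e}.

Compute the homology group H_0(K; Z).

Order the vertices as a < b < c < d < e < f < g < h < i. Listing each simplex with vertices in this order, K has dimension 2 with simplices:

  0-simplices (9): a, b, c, d, e, f, g, h, i
  1-simplices (27): ab, ac, ad, ag, ah, ai, bd, be, bg, bh, bi, ce, cf, cg, ch, ci, df, dg, dh, di, ef, eg, eh, ei, fg, fh, fi
  2-simplices (18): abg, abi, ach, aci, adg, adh, bdh, bdi, beg, beh, ceg, cei, cfg, cfh, dfg, dfi, efh, efi

so the chain groups are C_0 ≅ Z^9, C_1 ≅ Z^27, C_2 ≅ Z^18.

Boundary ∂_1: C_1 → C_0 is given by ∂[p,q] = [q] − [p]. For instance
  ∂df = f − d.
The 9×27 boundary matrix has rank 8 and Smith normal form diag(1,1,1,1,1,1,1,1).

The boundary map ∂_2: C_2 → C_1 sends each 2-simplex [p,q,r] to [q,r] − [p,r] + [p,q]. For instance
  ∂cei = ei − ci + ce,
  ∂ach = ch − ah + ac.
The 27×18 boundary matrix has rank 18 and Smith normal form diag(1,1,1,1,1,1,1,1,1,1,1,1,1,1,1,1,1,2).

Reading off H_k = ker ∂_k / im ∂_{k+1}:

  H_0: rank C_0 − rank ∂_1 = 9 − 8 = 1, and the invariant factors of ∂_1 are all 1, so H_0 ≅ Z.

H_0 = Z.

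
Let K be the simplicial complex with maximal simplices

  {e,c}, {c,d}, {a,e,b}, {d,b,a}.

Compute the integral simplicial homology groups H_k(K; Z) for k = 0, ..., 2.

Order the vertices as a < b < c < d < e. Listing each simplex with vertices in this order, K has dimension 2 with simplices:

  0-simplices (5): a, b, c, d, e
  1-simplices (7): ab, ad, ae, bd, be, cd, ce
  2-simplices (2): abd, abe

Hence C_0 ≅ Z^5, C_1 ≅ Z^7, C_2 ≅ Z^2.

The boundary map ∂_1: C_1 → C_0 is given by ∂[p,q] = [q] − [p]. For instance
  ∂bd = d − b.
The 5×7 boundary matrix has rank 4 and Smith normal form diag(1,1,1,1).

Boundary ∂_2: C_2 → C_1 sends each 2-simplex [p,q,r] to [q,r] − [p,r] + [p,q]. For instance
  ∂abd = bd − ad + ab,
  ∂abe = be − ae + ab.
The resulting 7×2 matrix has rank 2, and its Smith normal form has invariant factors (1,1).

Reading off H_k = ker ∂_k / im ∂_{k+1}:

  H_0: rank C_0 − rank ∂_1 = 5 − 4 = 1, and the invariant factors of ∂_1 are all 1, so H_0 ≅ Z.
  H_1: rank ker ∂_1 − rank ∂_2 = (7 − 4) − 2 = 1, and the invariant factors of ∂_2 are all 1, so H_1 ≅ Z.
  H_2: rank ker ∂_2 − rank ∂_3 = (2 − 2) − 0 = 0, and there is no ∂_3, so H_2 ≅ 0.

As a check, the Euler characteristic is 5 − 7 + 2 = 0, which agrees with 1 − 1 + 0 = 0.

H_0 ≅ Z,  H_1 ≅ Z,  H_2 = 0.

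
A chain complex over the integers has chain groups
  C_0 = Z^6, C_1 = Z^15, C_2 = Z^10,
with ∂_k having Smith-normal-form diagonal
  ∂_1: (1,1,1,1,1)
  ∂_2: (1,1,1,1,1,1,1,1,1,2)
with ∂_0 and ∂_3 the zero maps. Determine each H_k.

H_0: b_0 = 6 − 0 − 5 = 1; torsion from ∂_1 factors > 1: none. So H_0 = Z.
H_1: b_1 = 15 − 5 − 10 = 0; torsion from ∂_2 factors > 1: [2]. So H_1 = Z/2.
H_2: b_2 = 10 − 10 − 0 = 0; torsion from ∂_3 factors > 1: none. So H_2 = 0.

H_0 = Z,  H_1 = Z/2,  H_2 = 0.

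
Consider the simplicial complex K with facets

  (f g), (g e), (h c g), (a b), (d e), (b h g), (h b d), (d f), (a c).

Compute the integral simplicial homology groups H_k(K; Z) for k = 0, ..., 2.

Order the vertices as a < b < c < d < e < f < g < h. Listing each simplex with vertices in this order, K has dimension 2 with simplices:

  0-simplices (8): a, b, c, d, e, f, g, h
  1-simplices (13): ab, ac, bd, bg, bh, cg, ch, de, df, dh, eg, fg, gh
  2-simplices (3): bdh, bgh, cgh

giving chain groups C_0 ≅ Z^8, C_1 ≅ Z^13, C_2 ≅ Z^3.

∂_1: C_1 → C_0 maps an edge to its endpoints' difference, ∂[p,q] = q − p.
As a 8×13 matrix over Z this has rank 7, with invariant factors (1,1,1,1,1,1,1).

Boundary ∂_2: C_2 → C_1 acts by ∂[p,q,r] = [q,r] − [p,r] + [p,q]. For instance
  ∂bgh = gh − bh + bg,
  ∂bdh = dh − bh + bd.
The 13×3 boundary matrix has rank 3 and Smith normal form diag(1,1,1).

Computing H_k = (kernel of ∂_k) / (image of ∂_{k+1}):

  H_0: rank C_0 − rank ∂_1 = 8 − 7 = 1, and the invariant factors of ∂_1 are all 1, so H_0 = Z.
  H_1: rank ker ∂_1 − rank ∂_2 = (13 − 7) − 3 = 3, and the invariant factors of ∂_2 are all 1, so H_1 = Z^3.
  H_2: rank ker ∂_2 − rank ∂_3 = (3 − 3) − 0 = 0, and there is no ∂_3, so H_2 = 0.

H_0 ≅ Z,  H_1 ≅ Z^3,  H_2 = 0.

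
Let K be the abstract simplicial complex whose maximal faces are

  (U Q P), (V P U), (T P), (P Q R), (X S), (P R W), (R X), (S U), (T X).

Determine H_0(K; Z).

H_0 = Z.

Order the vertices as P < Q < R < S < T < U < V < W < X. Listing each simplex with vertices in this order, K has dimension 2 with simplices:

  0-simplices (9): P, Q, R, S, T, U, V, W, X
  1-simplices (14): PQ, PR, PT, PU, PV, PW, QR, QU, RW, RX, SU, SX, TX, UV
  2-simplices (4): PQR, PQU, PRW, PUV

Hence C_0 ≅ Z^9, C_1 ≅ Z^14, C_2 ≅ Z^4.

The boundary map ∂_1: C_1 → C_0 maps an edge to its endpoints' difference, ∂[p,q] = q − p. For instance
  ∂RX = X − R.
As a 9×14 matrix over Z this has rank 8, with invariant factors (1,1,1,1,1,1,1,1).

The boundary map ∂_2: C_2 → C_1 acts by ∂[p,q,r] = [q,r] − [p,r] + [p,q]. For instance
  ∂PQR = QR − PR + PQ,
  ∂PQU = QU − PU + PQ.
As a 14×4 matrix over Z this has rank 4, with invariant factors (1,1,1,1).

Reading off H_k = ker ∂_k / im ∂_{k+1}:

  H_0: rank C_0 − rank ∂_1 = 9 − 8 = 1, and the invariant factors of ∂_1 are all 1, so H_0 = Z.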